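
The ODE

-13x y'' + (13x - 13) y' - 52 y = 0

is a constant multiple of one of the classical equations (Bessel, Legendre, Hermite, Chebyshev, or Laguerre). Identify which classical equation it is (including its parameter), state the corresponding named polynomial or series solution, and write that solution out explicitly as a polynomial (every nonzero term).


All three coefficients share the factor -13; dividing through by -13 gives  x y'' + (1 - x) y' + 4 y = 0.
This matches the Laguerre equation x y'' + (1 - x) y' + n y = 0 with n = 4; the polynomial solution is L_4(x).
With y = sum_k a_k x^k, matching x^k gives (k+1)k a_{k+1} + (k+1) a_{k+1} - k a_k + n a_k = 0, i.e. (k+1)^2 a_{k+1} = (k - n) a_k = (k - 4) a_k. The right side vanishes at k = 4, so the series terminates at degree 4.
Standard normalization L_n(0) = 1 gives a_0 = 1. Work upward with a_{k+1} = (k - 4) a_k / (k+1)^2:
  a_1 = (0 - 4)(1) / 1^2 = -4/1 = -4
  a_2 = (1 - 4)(-4) / 2^2 = 12/4 = 3
  a_3 = (2 - 4)(3) / 3^2 = -6/9 = -2/3
  a_4 = (3 - 4)(-2/3) / 4^2 = (2/3)/16 = 1/24
Hence L_4(x) = x^4/24 - 2 x^3/3 + 3 x^2 - 4 x + 1.

L_4(x); series = x^4/24 - 2 x^3/3 + 3 x^2 - 4 x + 1


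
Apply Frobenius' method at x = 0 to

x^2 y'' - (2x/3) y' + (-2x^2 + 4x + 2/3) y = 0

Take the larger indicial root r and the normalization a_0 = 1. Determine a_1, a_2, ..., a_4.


Write in Frobenius form y'' + (p(x)/x) y' + (q(x)/x^2) y = 0:
  p(x) = -2/3,  q(x) = -2x^2 + 4x + 2/3.
Indicial equation: r(r-1) + (-2/3) r + (2/3) = 0 -> roots r_1 = 1, r_2 = 2/3.
Take r = r_1 = 1. Let y(x) = x^r sum_{n>=0} a_n x^n with a_0 = 1.
Substitute y = x^r sum a_n x^n and match x^{r+n}. The recurrence is
  D(n) a_n + 4 a_{n-1} - 2 a_{n-2} = 0,  where D(n) = (r+n)(r+n-1) + (-2/3)(r+n) + (2/3).
  a_n = [-4 a_{n-1} + 2 a_{n-2}] / D(n).
Since the indicial polynomial factors as (r - r_1)(r - r_2), D(n) = (r_1 + n - r_1)(r_1 + n - r_2) = n(n + 1/3).
Evaluating step by step (a_0 = 1):
  n = 1: D(1) = 1(1 + 1/3) = 4/3; numerator = -4(1) = -4; a_1 = (-4)/(4/3) = -3
  n = 2: D(2) = 2(2 + 1/3) = 14/3; numerator = -4(-3) + 2(1) = 14; a_2 = (14)/(14/3) = 3
  n = 3: D(3) = 3(3 + 1/3) = 10; numerator = -4(3) + 2(-3) = -18; a_3 = (-18)/(10) = -9/5
  n = 4: D(4) = 4(4 + 1/3) = 52/3; numerator = -4(-9/5) + 2(3) = 66/5; a_4 = (66/5)/(52/3) = 99/130

r = 1; a_0 = 1; a_1 = -3; a_2 = 3; a_3 = -9/5; a_4 = 99/130


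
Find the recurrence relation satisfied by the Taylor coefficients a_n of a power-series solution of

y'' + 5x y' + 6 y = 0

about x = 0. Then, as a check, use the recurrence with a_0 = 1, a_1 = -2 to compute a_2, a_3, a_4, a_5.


Substitute y = sum_n a_n x^n.
y''(x) has coefficient (n+2)(n+1) a_{n+2} at x^n;
5 x y'(x) has coefficient 5 n a_n at x^n (shift);
6 y(x) has coefficient 6 a_n at x^n.
Matching x^n: (n+2)(n+1) a_{n+2} + (5n + 6) a_n = 0.
Thus a_{n+2} = (-5n - 6) / ((n+1)(n+2)) * a_n.

Check with a_0 = 1, a_1 = -2 (apply the recurrence for n = 0, 1, 2, 3): a_0 = 1, a_1 = -2, a_2 = -3, a_3 = 11/3, a_4 = 4, a_5 = -77/20.

a_(n+2) = (-5n - 6) / ((n+1)(n+2)) * a_n; check: a_0 = 1, a_1 = -2, a_2 = -3, a_3 = 11/3, a_4 = 4, a_5 = -77/20


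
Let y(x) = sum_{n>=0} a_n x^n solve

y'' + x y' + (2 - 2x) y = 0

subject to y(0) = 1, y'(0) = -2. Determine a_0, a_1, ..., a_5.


Ansatz: y(x) = sum_{n>=0} a_n x^n, so y'(x) = sum_{n>=1} n a_n x^(n-1) and y''(x) = sum_{n>=2} n(n-1) a_n x^(n-2).
Substitute into P(x) y'' + Q(x) y' + R(x) y = 0 with P(x) = 1, Q(x) = x, R(x) = 2 - 2x, and match powers of x.
Initial conditions: a_0 = 1, a_1 = -2.
Setting the coefficient of each power of x to zero and solving order by order (substituting the coefficients already found):
  x^0: 2 a_2 + 2 a_0 = 0  ->  2 a_2 = -2 a_0 = -2  ->  a_2 = -1
  x^1: 6 a_3 + 3 a_1 - 2 a_0 = 0  ->  6 a_3 = -3 a_1 + 2 a_0 = 8  ->  a_3 = 4/3
  x^2: 12 a_4 + 4 a_2 - 2 a_1 = 0  ->  12 a_4 = -4 a_2 + 2 a_1 = 0  ->  a_4 = 0
  x^3: 20 a_5 + 5 a_3 - 2 a_2 = 0  ->  20 a_5 = -5 a_3 + 2 a_2 = -26/3  ->  a_5 = -13/30
Truncated series: y(x) = 1 - 2 x - x^2 + (4/3) x^3 - (13/30) x^5 + O(x^6).

a_0 = 1; a_1 = -2; a_2 = -1; a_3 = 4/3; a_4 = 0; a_5 = -13/30


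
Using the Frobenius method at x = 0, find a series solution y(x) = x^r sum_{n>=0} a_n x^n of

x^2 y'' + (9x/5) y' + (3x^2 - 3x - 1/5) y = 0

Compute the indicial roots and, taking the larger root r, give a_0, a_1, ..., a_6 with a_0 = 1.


Write in Frobenius form y'' + (p(x)/x) y' + (q(x)/x^2) y = 0:
  p(x) = 9/5,  q(x) = 3x^2 - 3x - 1/5.
Indicial equation: r(r-1) + (9/5) r + (-1/5) = 0 -> roots r_1 = 1/5, r_2 = -1.
Take r = r_1 = 1/5. Let y(x) = x^r sum_{n>=0} a_n x^n with a_0 = 1.
Substitute y = x^r sum a_n x^n and match x^{r+n}. The recurrence is
  D(n) a_n - 3 a_{n-1} + 3 a_{n-2} = 0,  where D(n) = (r+n)(r+n-1) + (9/5)(r+n) + (-1/5).
  a_n = [3 a_{n-1} - 3 a_{n-2}] / D(n).
Since the indicial polynomial factors as (r - r_1)(r - r_2), D(n) = (r_1 + n - r_1)(r_1 + n - r_2) = n(n + 6/5).
Evaluating step by step (a_0 = 1):
  n = 1: D(1) = 1(1 + 6/5) = 11/5; numerator = 3(1) = 3; a_1 = (3)/(11/5) = 15/11
  n = 2: D(2) = 2(2 + 6/5) = 32/5; numerator = 3(15/11) - 3(1) = 12/11; a_2 = (12/11)/(32/5) = 15/88
  n = 3: D(3) = 3(3 + 6/5) = 63/5; numerator = 3(15/88) - 3(15/11) = -315/88; a_3 = (-315/88)/(63/5) = -25/88
  n = 4: D(4) = 4(4 + 6/5) = 104/5; numerator = 3(-25/88) - 3(15/88) = -15/11; a_4 = (-15/11)/(104/5) = -75/1144
  n = 5: D(5) = 5(5 + 6/5) = 31; numerator = 3(-75/1144) - 3(-25/88) = 375/572; a_5 = (375/572)/(31) = 375/17732
  n = 6: D(6) = 6(6 + 6/5) = 216/5; numerator = 3(375/17732) - 3(-75/1144) = 9225/35464; a_6 = (9225/35464)/(216/5) = 5125/851136

r = 1/5; a_0 = 1; a_1 = 15/11; a_2 = 15/88; a_3 = -25/88; a_4 = -75/1144; a_5 = 375/17732; a_6 = 5125/851136


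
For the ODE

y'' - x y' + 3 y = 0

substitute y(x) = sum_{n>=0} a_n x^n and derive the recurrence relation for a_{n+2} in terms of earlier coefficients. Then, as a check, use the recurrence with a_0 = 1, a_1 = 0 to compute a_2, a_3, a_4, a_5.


Substitute y = sum_n a_n x^n.
y''(x) has coefficient (n+2)(n+1) a_{n+2} at x^n;
-x y'(x) has coefficient -n a_n at x^n (shift);
3 y(x) has coefficient 3 a_n at x^n.
Matching x^n: (n+2)(n+1) a_{n+2} + (-n + 3) a_n = 0.
Thus a_{n+2} = (n - 3) / ((n+1)(n+2)) * a_n.

Check with a_0 = 1, a_1 = 0 (apply the recurrence for n = 0, 1, 2, 3): a_0 = 1, a_1 = 0, a_2 = -3/2, a_3 = 0, a_4 = 1/8, a_5 = 0.

a_(n+2) = (n - 3) / ((n+1)(n+2)) * a_n; check: a_0 = 1, a_1 = 0, a_2 = -3/2, a_3 = 0, a_4 = 1/8, a_5 = 0


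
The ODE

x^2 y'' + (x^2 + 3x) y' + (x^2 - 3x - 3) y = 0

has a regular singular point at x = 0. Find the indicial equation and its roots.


Divide by x^2 to reach normal form y'' + P_1(x) y' + P_2(x) y = 0 with P_1(x) = 1 + 3/x and P_2(x) = 1 - 3/x - 3/x^2.
x = 0 is a singular point because the y'-coefficient 1 + 3/x has a pole at x = 0 and the y-coefficient 1 - 3/x - 3/x^2 has a pole at x = 0.
It is a regular singular point because x P_1(x) = p(x) = x + 3 and x^2 P_2(x) = q(x) = x^2 - 3x - 3 are polynomials, hence analytic at x = 0.
p(0) = 3,  q(0) = -3.
Indicial equation: r(r-1) + p(0) r + q(0) = 0, i.e. r^2 + (p(0) - 1) r + q(0) = 0, i.e. r^2 + 2 r - 3 = 0.
Discriminant: (2)^2 - 4(-3) = 16, so r = (-2 ± 4)/2.
Solving: r_1 = 1, r_2 = -3.

indicial: r^2 + 2 r - 3 = 0; roots r_1 = 1, r_2 = -3


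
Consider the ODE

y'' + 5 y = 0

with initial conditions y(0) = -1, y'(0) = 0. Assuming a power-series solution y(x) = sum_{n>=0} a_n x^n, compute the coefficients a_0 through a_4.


Ansatz: y(x) = sum_{n>=0} a_n x^n, so y'(x) = sum_{n>=1} n a_n x^(n-1) and y''(x) = sum_{n>=2} n(n-1) a_n x^(n-2).
Substitute into P(x) y'' + Q(x) y' + R(x) y = 0 with P(x) = 1, Q(x) = 0, R(x) = 5, and match powers of x.
Initial conditions: a_0 = -1, a_1 = 0.
Setting the coefficient of each power of x to zero and solving order by order (substituting the coefficients already found):
  x^0: 2 a_2 + 5 a_0 = 0  ->  2 a_2 = -5 a_0 = 5  ->  a_2 = 5/2
  x^1: 6 a_3 + 5 a_1 = 0  ->  6 a_3 = -5 a_1 = 0  ->  a_3 = 0
  x^2: 12 a_4 + 5 a_2 = 0  ->  12 a_4 = -5 a_2 = -25/2  ->  a_4 = -25/24
Truncated series: y(x) = -1 + (5/2) x^2 - (25/24) x^4 + O(x^5).

a_0 = -1; a_1 = 0; a_2 = 5/2; a_3 = 0; a_4 = -25/24


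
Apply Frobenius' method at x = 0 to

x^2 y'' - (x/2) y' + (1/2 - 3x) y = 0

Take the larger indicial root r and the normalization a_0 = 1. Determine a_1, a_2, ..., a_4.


Write in Frobenius form y'' + (p(x)/x) y' + (q(x)/x^2) y = 0:
  p(x) = -1/2,  q(x) = 1/2 - 3x.
Indicial equation: r(r-1) + (-1/2) r + (1/2) = 0 -> roots r_1 = 1, r_2 = 1/2.
Take r = r_1 = 1. Let y(x) = x^r sum_{n>=0} a_n x^n with a_0 = 1.
Substitute y = x^r sum a_n x^n and match x^{r+n}. The recurrence is
  D(n) a_n - 3 a_{n-1} = 0,  where D(n) = (r+n)(r+n-1) + (-1/2)(r+n) + (1/2).
  a_n = 3 / D(n) * a_{n-1}.
Since the indicial polynomial factors as (r - r_1)(r - r_2), D(n) = (r_1 + n - r_1)(r_1 + n - r_2) = n(n + 1/2).
Evaluating step by step (a_0 = 1):
  n = 1: D(1) = 1(1 + 1/2) = 3/2; numerator = 3(1) = 3; a_1 = (3)/(3/2) = 2
  n = 2: D(2) = 2(2 + 1/2) = 5; numerator = 3(2) = 6; a_2 = (6)/(5) = 6/5
  n = 3: D(3) = 3(3 + 1/2) = 21/2; numerator = 3(6/5) = 18/5; a_3 = (18/5)/(21/2) = 12/35
  n = 4: D(4) = 4(4 + 1/2) = 18; numerator = 3(12/35) = 36/35; a_4 = (36/35)/(18) = 2/35

r = 1; a_0 = 1; a_1 = 2; a_2 = 6/5; a_3 = 12/35; a_4 = 2/35


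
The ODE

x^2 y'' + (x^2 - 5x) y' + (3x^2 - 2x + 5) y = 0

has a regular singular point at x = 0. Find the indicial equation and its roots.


Divide by x^2 to reach normal form y'' + P_1(x) y' + P_2(x) y = 0 with P_1(x) = 1 - 5/x and P_2(x) = 3 - 2/x + 5/x^2.
x = 0 is a singular point because the y'-coefficient 1 - 5/x has a pole at x = 0 and the y-coefficient 3 - 2/x + 5/x^2 has a pole at x = 0.
It is a regular singular point because x P_1(x) = p(x) = x - 5 and x^2 P_2(x) = q(x) = 3x^2 - 2x + 5 are polynomials, hence analytic at x = 0.
p(0) = -5,  q(0) = 5.
Indicial equation: r(r-1) + p(0) r + q(0) = 0, i.e. r^2 + (p(0) - 1) r + q(0) = 0, i.e. r^2 - 6 r + 5 = 0.
Discriminant: (-6)^2 - 4(5) = 16, so r = (6 ± 4)/2.
Solving: r_1 = 5, r_2 = 1.

indicial: r^2 - 6 r + 5 = 0; roots r_1 = 5, r_2 = 1


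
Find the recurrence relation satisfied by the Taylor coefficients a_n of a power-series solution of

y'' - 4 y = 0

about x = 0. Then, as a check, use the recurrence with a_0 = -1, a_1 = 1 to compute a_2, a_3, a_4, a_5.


Substitute y = sum_n a_n x^n into y'' + (const) y = 0.
y''(x) = sum_{n>=0} (n+2)(n+1) a_{n+2} x^n.
The ODE becomes sum_n [(n+2)(n+1) a_{n+2} - 4 a_n] x^n = 0.
Setting each coefficient to zero gives the recurrence:
  (n+2)(n+1) a_{n+2} - 4 a_n = 0,
  a_{n+2} = 4 / ((n+1)(n+2)) a_n.

Check with a_0 = -1, a_1 = 1 (apply the recurrence for n = 0, 1, 2, 3): a_0 = -1, a_1 = 1, a_2 = -2, a_3 = 2/3, a_4 = -2/3, a_5 = 2/15.

a_{n+2} = 4/((n+1)(n+2)) * a_n; check: a_0 = -1, a_1 = 1, a_2 = -2, a_3 = 2/3, a_4 = -2/3, a_5 = 2/15


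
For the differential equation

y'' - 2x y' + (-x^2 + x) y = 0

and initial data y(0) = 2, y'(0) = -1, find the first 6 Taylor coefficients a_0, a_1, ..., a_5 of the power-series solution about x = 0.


Ansatz: y(x) = sum_{n>=0} a_n x^n, so y'(x) = sum_{n>=1} n a_n x^(n-1) and y''(x) = sum_{n>=2} n(n-1) a_n x^(n-2).
Substitute into P(x) y'' + Q(x) y' + R(x) y = 0 with P(x) = 1, Q(x) = -2x, R(x) = -x^2 + x, and match powers of x.
Initial conditions: a_0 = 2, a_1 = -1.
Setting the coefficient of each power of x to zero and solving order by order (substituting the coefficients already found):
  x^0: 2 a_2 = 0  ->  a_2 = 0
  x^1: 6 a_3 - 2 a_1 + a_0 = 0  ->  6 a_3 = 2 a_1 - a_0 = -4  ->  a_3 = -2/3
  x^2: 12 a_4 - 4 a_2 + a_1 - a_0 = 0  ->  12 a_4 = 4 a_2 - a_1 + a_0 = 3  ->  a_4 = 1/4
  x^3: 20 a_5 - 6 a_3 + a_2 - a_1 = 0  ->  20 a_5 = 6 a_3 - a_2 + a_1 = -5  ->  a_5 = -1/4
Truncated series: y(x) = 2 - x - (2/3) x^3 + (1/4) x^4 - (1/4) x^5 + O(x^6).

a_0 = 2; a_1 = -1; a_2 = 0; a_3 = -2/3; a_4 = 1/4; a_5 = -1/4


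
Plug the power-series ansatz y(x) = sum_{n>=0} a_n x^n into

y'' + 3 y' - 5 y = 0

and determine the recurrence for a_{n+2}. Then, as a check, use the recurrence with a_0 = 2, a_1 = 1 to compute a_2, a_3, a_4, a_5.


Substitute y = sum_n a_n x^n.
y''(x) has coefficient (n+2)(n+1) a_{n+2} at x^n;
3 y'(x) has coefficient 3 (n+1) a_{n+1} at x^n;
-5 y(x) has coefficient -5 a_n at x^n.
Matching x^n: (n+2)(n+1) a_{n+2} + 3 (n+1) a_{n+1} - 5 a_n = 0.
Thus a_{n+2} = [-3 (n+1) a_{n+1} + 5 a_n] / ((n+1)(n+2)).

Check with a_0 = 2, a_1 = 1 (apply the recurrence for n = 0, 1, 2, 3): a_0 = 2, a_1 = 1, a_2 = 7/2, a_3 = -8/3, a_4 = 83/24, a_5 = -329/120.

a_(n+2) = [-3 (n+1) a_(n+1) + 5 a_n] / ((n+1)(n+2)); check: a_0 = 2, a_1 = 1, a_2 = 7/2, a_3 = -8/3, a_4 = 83/24, a_5 = -329/120


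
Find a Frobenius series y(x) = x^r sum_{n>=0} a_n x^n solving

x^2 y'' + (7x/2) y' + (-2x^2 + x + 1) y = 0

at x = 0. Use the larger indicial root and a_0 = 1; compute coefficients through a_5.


Write in Frobenius form y'' + (p(x)/x) y' + (q(x)/x^2) y = 0:
  p(x) = 7/2,  q(x) = -2x^2 + x + 1.
Indicial equation: r(r-1) + (7/2) r + (1) = 0 -> roots r_1 = -1/2, r_2 = -2.
Take r = r_1 = -1/2. Let y(x) = x^r sum_{n>=0} a_n x^n with a_0 = 1.
Substitute y = x^r sum a_n x^n and match x^{r+n}. The recurrence is
  D(n) a_n + 1 a_{n-1} - 2 a_{n-2} = 0,  where D(n) = (r+n)(r+n-1) + (7/2)(r+n) + (1).
  a_n = [-1 a_{n-1} + 2 a_{n-2}] / D(n).
Since the indicial polynomial factors as (r - r_1)(r - r_2), D(n) = (r_1 + n - r_1)(r_1 + n - r_2) = n(n + 3/2).
Evaluating step by step (a_0 = 1):
  n = 1: D(1) = 1(1 + 3/2) = 5/2; numerator = -1(1) = -1; a_1 = (-1)/(5/2) = -2/5
  n = 2: D(2) = 2(2 + 3/2) = 7; numerator = -1(-2/5) + 2(1) = 12/5; a_2 = (12/5)/(7) = 12/35
  n = 3: D(3) = 3(3 + 3/2) = 27/2; numerator = -1(12/35) + 2(-2/5) = -8/7; a_3 = (-8/7)/(27/2) = -16/189
  n = 4: D(4) = 4(4 + 3/2) = 22; numerator = -1(-16/189) + 2(12/35) = 104/135; a_4 = (104/135)/(22) = 52/1485
  n = 5: D(5) = 5(5 + 3/2) = 65/2; numerator = -1(52/1485) + 2(-16/189) = -236/1155; a_5 = (-236/1155)/(65/2) = -472/75075

r = -1/2; a_0 = 1; a_1 = -2/5; a_2 = 12/35; a_3 = -16/189; a_4 = 52/1485; a_5 = -472/75075


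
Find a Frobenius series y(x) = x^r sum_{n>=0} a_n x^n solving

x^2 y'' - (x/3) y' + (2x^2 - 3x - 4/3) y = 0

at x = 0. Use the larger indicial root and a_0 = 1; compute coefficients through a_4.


Write in Frobenius form y'' + (p(x)/x) y' + (q(x)/x^2) y = 0:
  p(x) = -1/3,  q(x) = 2x^2 - 3x - 4/3.
Indicial equation: r(r-1) + (-1/3) r + (-4/3) = 0 -> roots r_1 = 2, r_2 = -2/3.
Take r = r_1 = 2. Let y(x) = x^r sum_{n>=0} a_n x^n with a_0 = 1.
Substitute y = x^r sum a_n x^n and match x^{r+n}. The recurrence is
  D(n) a_n - 3 a_{n-1} + 2 a_{n-2} = 0,  where D(n) = (r+n)(r+n-1) + (-1/3)(r+n) + (-4/3).
  a_n = [3 a_{n-1} - 2 a_{n-2}] / D(n).
Since the indicial polynomial factors as (r - r_1)(r - r_2), D(n) = (r_1 + n - r_1)(r_1 + n - r_2) = n(n + 8/3).
Evaluating step by step (a_0 = 1):
  n = 1: D(1) = 1(1 + 8/3) = 11/3; numerator = 3(1) = 3; a_1 = (3)/(11/3) = 9/11
  n = 2: D(2) = 2(2 + 8/3) = 28/3; numerator = 3(9/11) - 2(1) = 5/11; a_2 = (5/11)/(28/3) = 15/308
  n = 3: D(3) = 3(3 + 8/3) = 17; numerator = 3(15/308) - 2(9/11) = -459/308; a_3 = (-459/308)/(17) = -27/308
  n = 4: D(4) = 4(4 + 8/3) = 80/3; numerator = 3(-27/308) - 2(15/308) = -111/308; a_4 = (-111/308)/(80/3) = -333/24640

r = 2; a_0 = 1; a_1 = 9/11; a_2 = 15/308; a_3 = -27/308; a_4 = -333/24640


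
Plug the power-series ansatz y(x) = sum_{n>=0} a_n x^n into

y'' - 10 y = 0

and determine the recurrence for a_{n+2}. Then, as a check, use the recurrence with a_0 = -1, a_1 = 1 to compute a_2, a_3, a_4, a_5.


Substitute y = sum_n a_n x^n into y'' + (const) y = 0.
y''(x) = sum_{n>=0} (n+2)(n+1) a_{n+2} x^n.
The ODE becomes sum_n [(n+2)(n+1) a_{n+2} - 10 a_n] x^n = 0.
Setting each coefficient to zero gives the recurrence:
  (n+2)(n+1) a_{n+2} - 10 a_n = 0,
  a_{n+2} = 10 / ((n+1)(n+2)) a_n.

Check with a_0 = -1, a_1 = 1 (apply the recurrence for n = 0, 1, 2, 3): a_0 = -1, a_1 = 1, a_2 = -5, a_3 = 5/3, a_4 = -25/6, a_5 = 5/6.

a_{n+2} = 10/((n+1)(n+2)) * a_n; check: a_0 = -1, a_1 = 1, a_2 = -5, a_3 = 5/3, a_4 = -25/6, a_5 = 5/6


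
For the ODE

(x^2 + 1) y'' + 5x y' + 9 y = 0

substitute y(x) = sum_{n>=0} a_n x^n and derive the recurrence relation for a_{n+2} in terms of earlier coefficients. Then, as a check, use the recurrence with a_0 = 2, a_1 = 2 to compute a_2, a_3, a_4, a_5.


Substitute y = sum_n a_n x^n.
(1 + 1 x^2) y'' contributes (n+2)(n+1) a_{n+2} + n(n-1) a_n at x^n.
5 x y'(x) contributes 5 n a_n at x^n.
9 y(x) contributes 9 a_n at x^n.
Matching x^n: (n+2)(n+1) a_{n+2} + (n(n-1) + 5 n + 9) a_n = 0.
Thus a_{n+2} = (-n(n-1) - 5 n - 9) / ((n+1)(n+2)) * a_n.

Check with a_0 = 2, a_1 = 2 (apply the recurrence for n = 0, 1, 2, 3): a_0 = 2, a_1 = 2, a_2 = -9, a_3 = -14/3, a_4 = 63/4, a_5 = 7.

a_(n+2) = (-n(n-1) - 5 n - 9) / ((n+1)(n+2)) * a_n; check: a_0 = 2, a_1 = 2, a_2 = -9, a_3 = -14/3, a_4 = 63/4, a_5 = 7


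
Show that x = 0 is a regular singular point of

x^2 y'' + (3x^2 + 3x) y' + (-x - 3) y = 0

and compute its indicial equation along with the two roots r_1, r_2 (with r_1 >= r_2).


Divide by x^2 to reach normal form y'' + P_1(x) y' + P_2(x) y = 0 with P_1(x) = 3 + 3/x and P_2(x) = -1/x - 3/x^2.
x = 0 is a singular point because the y'-coefficient 3 + 3/x has a pole at x = 0 and the y-coefficient -1/x - 3/x^2 has a pole at x = 0.
It is a regular singular point because x P_1(x) = p(x) = 3x + 3 and x^2 P_2(x) = q(x) = -x - 3 are polynomials, hence analytic at x = 0.
p(0) = 3,  q(0) = -3.
Indicial equation: r(r-1) + p(0) r + q(0) = 0, i.e. r^2 + (p(0) - 1) r + q(0) = 0, i.e. r^2 + 2 r - 3 = 0.
Discriminant: (2)^2 - 4(-3) = 16, so r = (-2 ± 4)/2.
Solving: r_1 = 1, r_2 = -3.

indicial: r^2 + 2 r - 3 = 0; roots r_1 = 1, r_2 = -3


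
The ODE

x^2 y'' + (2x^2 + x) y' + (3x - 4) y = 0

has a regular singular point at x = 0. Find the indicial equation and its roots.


Divide by x^2 to reach normal form y'' + P_1(x) y' + P_2(x) y = 0 with P_1(x) = 2 + 1/x and P_2(x) = 3/x - 4/x^2.
x = 0 is a singular point because the y'-coefficient 2 + 1/x has a pole at x = 0 and the y-coefficient 3/x - 4/x^2 has a pole at x = 0.
It is a regular singular point because x P_1(x) = p(x) = 2x + 1 and x^2 P_2(x) = q(x) = 3x - 4 are polynomials, hence analytic at x = 0.
p(0) = 1,  q(0) = -4.
Indicial equation: r(r-1) + p(0) r + q(0) = 0, i.e. r^2 + (p(0) - 1) r + q(0) = 0, i.e. r^2 - 4 = 0.
Discriminant: (0)^2 - 4(-4) = 16, so r = (0 ± 4)/2.
Solving: r_1 = 2, r_2 = -2.

indicial: r^2 - 4 = 0; roots r_1 = 2, r_2 = -2


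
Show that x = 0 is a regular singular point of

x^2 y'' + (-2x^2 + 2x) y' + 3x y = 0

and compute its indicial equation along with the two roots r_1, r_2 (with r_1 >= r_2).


Divide by x^2 to reach normal form y'' + P_1(x) y' + P_2(x) y = 0 with P_1(x) = -2 + 2/x and P_2(x) = 3/x.
x = 0 is a singular point because the y'-coefficient -2 + 2/x has a pole at x = 0 and the y-coefficient 3/x has a pole at x = 0.
It is a regular singular point because x P_1(x) = p(x) = 2 - 2x and x^2 P_2(x) = q(x) = 3x are polynomials, hence analytic at x = 0.
p(0) = 2,  q(0) = 0.
Indicial equation: r(r-1) + p(0) r + q(0) = 0, i.e. r^2 + (p(0) - 1) r + q(0) = 0, i.e. r^2 + 1 r = 0.
Discriminant: (1)^2 - 4(0) = 1, so r = (-1 ± 1)/2.
Solving: r_1 = 0, r_2 = -1.

indicial: r^2 + 1 r = 0; roots r_1 = 0, r_2 = -1


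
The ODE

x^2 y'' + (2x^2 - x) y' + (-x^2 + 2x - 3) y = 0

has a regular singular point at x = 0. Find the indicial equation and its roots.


Divide by x^2 to reach normal form y'' + P_1(x) y' + P_2(x) y = 0 with P_1(x) = 2 - 1/x and P_2(x) = -1 + 2/x - 3/x^2.
x = 0 is a singular point because the y'-coefficient 2 - 1/x has a pole at x = 0 and the y-coefficient -1 + 2/x - 3/x^2 has a pole at x = 0.
It is a regular singular point because x P_1(x) = p(x) = 2x - 1 and x^2 P_2(x) = q(x) = -x^2 + 2x - 3 are polynomials, hence analytic at x = 0.
p(0) = -1,  q(0) = -3.
Indicial equation: r(r-1) + p(0) r + q(0) = 0, i.e. r^2 + (p(0) - 1) r + q(0) = 0, i.e. r^2 - 2 r - 3 = 0.
Discriminant: (-2)^2 - 4(-3) = 16, so r = (2 ± 4)/2.
Solving: r_1 = 3, r_2 = -1.

indicial: r^2 - 2 r - 3 = 0; roots r_1 = 3, r_2 = -1


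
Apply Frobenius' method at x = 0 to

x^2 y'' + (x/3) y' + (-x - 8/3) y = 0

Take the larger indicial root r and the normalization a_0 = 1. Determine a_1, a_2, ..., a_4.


Write in Frobenius form y'' + (p(x)/x) y' + (q(x)/x^2) y = 0:
  p(x) = 1/3,  q(x) = -x - 8/3.
Indicial equation: r(r-1) + (1/3) r + (-8/3) = 0 -> roots r_1 = 2, r_2 = -4/3.
Take r = r_1 = 2. Let y(x) = x^r sum_{n>=0} a_n x^n with a_0 = 1.
Substitute y = x^r sum a_n x^n and match x^{r+n}. The recurrence is
  D(n) a_n - 1 a_{n-1} = 0,  where D(n) = (r+n)(r+n-1) + (1/3)(r+n) + (-8/3).
  a_n = 1 / D(n) * a_{n-1}.
Since the indicial polynomial factors as (r - r_1)(r - r_2), D(n) = (r_1 + n - r_1)(r_1 + n - r_2) = n(n + 10/3).
Evaluating step by step (a_0 = 1):
  n = 1: D(1) = 1(1 + 10/3) = 13/3; numerator = 1(1) = 1; a_1 = (1)/(13/3) = 3/13
  n = 2: D(2) = 2(2 + 10/3) = 32/3; numerator = 1(3/13) = 3/13; a_2 = (3/13)/(32/3) = 9/416
  n = 3: D(3) = 3(3 + 10/3) = 19; numerator = 1(9/416) = 9/416; a_3 = (9/416)/(19) = 9/7904
  n = 4: D(4) = 4(4 + 10/3) = 88/3; numerator = 1(9/7904) = 9/7904; a_4 = (9/7904)/(88/3) = 27/695552

r = 2; a_0 = 1; a_1 = 3/13; a_2 = 9/416; a_3 = 9/7904; a_4 = 27/695552


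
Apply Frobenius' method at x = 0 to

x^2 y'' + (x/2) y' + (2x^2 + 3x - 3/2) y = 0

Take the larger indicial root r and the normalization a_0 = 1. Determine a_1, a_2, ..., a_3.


Write in Frobenius form y'' + (p(x)/x) y' + (q(x)/x^2) y = 0:
  p(x) = 1/2,  q(x) = 2x^2 + 3x - 3/2.
Indicial equation: r(r-1) + (1/2) r + (-3/2) = 0 -> roots r_1 = 3/2, r_2 = -1.
Take r = r_1 = 3/2. Let y(x) = x^r sum_{n>=0} a_n x^n with a_0 = 1.
Substitute y = x^r sum a_n x^n and match x^{r+n}. The recurrence is
  D(n) a_n + 3 a_{n-1} + 2 a_{n-2} = 0,  where D(n) = (r+n)(r+n-1) + (1/2)(r+n) + (-3/2).
  a_n = [-3 a_{n-1} - 2 a_{n-2}] / D(n).
Since the indicial polynomial factors as (r - r_1)(r - r_2), D(n) = (r_1 + n - r_1)(r_1 + n - r_2) = n(n + 5/2).
Evaluating step by step (a_0 = 1):
  n = 1: D(1) = 1(1 + 5/2) = 7/2; numerator = -3(1) = -3; a_1 = (-3)/(7/2) = -6/7
  n = 2: D(2) = 2(2 + 5/2) = 9; numerator = -3(-6/7) - 2(1) = 4/7; a_2 = (4/7)/(9) = 4/63
  n = 3: D(3) = 3(3 + 5/2) = 33/2; numerator = -3(4/63) - 2(-6/7) = 32/21; a_3 = (32/21)/(33/2) = 64/693

r = 3/2; a_0 = 1; a_1 = -6/7; a_2 = 4/63; a_3 = 64/693


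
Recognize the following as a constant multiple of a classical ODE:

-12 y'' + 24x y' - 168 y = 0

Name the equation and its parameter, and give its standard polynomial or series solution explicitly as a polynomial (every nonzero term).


All three coefficients share the factor -12; dividing through by -12 gives  y'' - 2x y' + 14 y = 0.
This matches the Hermite equation y'' - 2x y' + 2n y = 0 with 2n = 14, so n = 7; the polynomial solution is H_7(x).
With y = sum_k a_k x^k, matching x^k gives (k+2)(k+1) a_{k+2} = 2(k - n) a_k = 2(k - 7) a_k. The right side vanishes at k = 7, so the series with the parity of 7 terminates at degree 7.
Standard normalization: leading coefficient of H_n is 2^n, so a_7 = 2^7 = 128. Work downward with a_k = (k+1)(k+2) a_{k+2} / (2(k - n)):
  a_5 = (6)(7)(128) / (2(5 - 7)) = 5376/(-4) = -1344
  a_3 = (4)(5)(-1344) / (2(3 - 7)) = -26880/(-8) = 3360
  a_1 = (2)(3)(3360) / (2(1 - 7)) = 20160/(-12) = -1680
Hence H_7(x) = 128 x^7 - 1344 x^5 + 3360 x^3 - 1680 x.

H_7(x); series = 128 x^7 - 1344 x^5 + 3360 x^3 - 1680 x


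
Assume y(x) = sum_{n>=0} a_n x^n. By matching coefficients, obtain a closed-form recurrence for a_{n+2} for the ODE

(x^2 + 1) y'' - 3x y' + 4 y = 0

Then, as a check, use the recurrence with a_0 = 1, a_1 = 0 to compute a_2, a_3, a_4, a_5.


Substitute y = sum_n a_n x^n.
(1 + 1 x^2) y'' contributes (n+2)(n+1) a_{n+2} + n(n-1) a_n at x^n.
-3 x y'(x) contributes -3 n a_n at x^n.
4 y(x) contributes 4 a_n at x^n.
Matching x^n: (n+2)(n+1) a_{n+2} + (n(n-1) - 3 n + 4) a_n = 0.
Thus a_{n+2} = (-n(n-1) + 3 n - 4) / ((n+1)(n+2)) * a_n.

Check with a_0 = 1, a_1 = 0 (apply the recurrence for n = 0, 1, 2, 3): a_0 = 1, a_1 = 0, a_2 = -2, a_3 = 0, a_4 = 0, a_5 = 0.

a_(n+2) = (-n(n-1) + 3 n - 4) / ((n+1)(n+2)) * a_n; check: a_0 = 1, a_1 = 0, a_2 = -2, a_3 = 0, a_4 = 0, a_5 = 0


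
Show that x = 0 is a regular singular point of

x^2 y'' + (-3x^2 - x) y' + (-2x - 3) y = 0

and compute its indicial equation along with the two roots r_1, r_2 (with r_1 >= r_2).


Divide by x^2 to reach normal form y'' + P_1(x) y' + P_2(x) y = 0 with P_1(x) = -3 - 1/x and P_2(x) = -2/x - 3/x^2.
x = 0 is a singular point because the y'-coefficient -3 - 1/x has a pole at x = 0 and the y-coefficient -2/x - 3/x^2 has a pole at x = 0.
It is a regular singular point because x P_1(x) = p(x) = -3x - 1 and x^2 P_2(x) = q(x) = -2x - 3 are polynomials, hence analytic at x = 0.
p(0) = -1,  q(0) = -3.
Indicial equation: r(r-1) + p(0) r + q(0) = 0, i.e. r^2 + (p(0) - 1) r + q(0) = 0, i.e. r^2 - 2 r - 3 = 0.
Discriminant: (-2)^2 - 4(-3) = 16, so r = (2 ± 4)/2.
Solving: r_1 = 3, r_2 = -1.

indicial: r^2 - 2 r - 3 = 0; roots r_1 = 3, r_2 = -1


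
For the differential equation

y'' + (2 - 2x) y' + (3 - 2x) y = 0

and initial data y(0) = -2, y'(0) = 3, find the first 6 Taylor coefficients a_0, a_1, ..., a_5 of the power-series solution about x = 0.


Ansatz: y(x) = sum_{n>=0} a_n x^n, so y'(x) = sum_{n>=1} n a_n x^(n-1) and y''(x) = sum_{n>=2} n(n-1) a_n x^(n-2).
Substitute into P(x) y'' + Q(x) y' + R(x) y = 0 with P(x) = 1, Q(x) = 2 - 2x, R(x) = 3 - 2x, and match powers of x.
Initial conditions: a_0 = -2, a_1 = 3.
Setting the coefficient of each power of x to zero and solving order by order (substituting the coefficients already found):
  x^0: 2 a_2 + 2 a_1 + 3 a_0 = 0  ->  2 a_2 = -2 a_1 - 3 a_0 = 0  ->  a_2 = 0
  x^1: 6 a_3 + 4 a_2 + a_1 - 2 a_0 = 0  ->  6 a_3 = -4 a_2 - a_1 + 2 a_0 = -7  ->  a_3 = -7/6
  x^2: 12 a_4 + 6 a_3 - a_2 - 2 a_1 = 0  ->  12 a_4 = -6 a_3 + a_2 + 2 a_1 = 13  ->  a_4 = 13/12
  x^3: 20 a_5 + 8 a_4 - 3 a_3 - 2 a_2 = 0  ->  20 a_5 = -8 a_4 + 3 a_3 + 2 a_2 = -73/6  ->  a_5 = -73/120
Truncated series: y(x) = -2 + 3 x - (7/6) x^3 + (13/12) x^4 - (73/120) x^5 + O(x^6).

a_0 = -2; a_1 = 3; a_2 = 0; a_3 = -7/6; a_4 = 13/12; a_5 = -73/120


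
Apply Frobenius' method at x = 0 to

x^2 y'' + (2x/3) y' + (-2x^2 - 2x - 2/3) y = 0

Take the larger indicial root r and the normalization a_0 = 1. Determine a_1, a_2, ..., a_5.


Write in Frobenius form y'' + (p(x)/x) y' + (q(x)/x^2) y = 0:
  p(x) = 2/3,  q(x) = -2x^2 - 2x - 2/3.
Indicial equation: r(r-1) + (2/3) r + (-2/3) = 0 -> roots r_1 = 1, r_2 = -2/3.
Take r = r_1 = 1. Let y(x) = x^r sum_{n>=0} a_n x^n with a_0 = 1.
Substitute y = x^r sum a_n x^n and match x^{r+n}. The recurrence is
  D(n) a_n - 2 a_{n-1} - 2 a_{n-2} = 0,  where D(n) = (r+n)(r+n-1) + (2/3)(r+n) + (-2/3).
  a_n = [2 a_{n-1} + 2 a_{n-2}] / D(n).
Since the indicial polynomial factors as (r - r_1)(r - r_2), D(n) = (r_1 + n - r_1)(r_1 + n - r_2) = n(n + 5/3).
Evaluating step by step (a_0 = 1):
  n = 1: D(1) = 1(1 + 5/3) = 8/3; numerator = 2(1) = 2; a_1 = (2)/(8/3) = 3/4
  n = 2: D(2) = 2(2 + 5/3) = 22/3; numerator = 2(3/4) + 2(1) = 7/2; a_2 = (7/2)/(22/3) = 21/44
  n = 3: D(3) = 3(3 + 5/3) = 14; numerator = 2(21/44) + 2(3/4) = 27/11; a_3 = (27/11)/(14) = 27/154
  n = 4: D(4) = 4(4 + 5/3) = 68/3; numerator = 2(27/154) + 2(21/44) = 201/154; a_4 = (201/154)/(68/3) = 603/10472
  n = 5: D(5) = 5(5 + 5/3) = 100/3; numerator = 2(603/10472) + 2(27/154) = 2439/5236; a_5 = (2439/5236)/(100/3) = 7317/523600

r = 1; a_0 = 1; a_1 = 3/4; a_2 = 21/44; a_3 = 27/154; a_4 = 603/10472; a_5 = 7317/523600


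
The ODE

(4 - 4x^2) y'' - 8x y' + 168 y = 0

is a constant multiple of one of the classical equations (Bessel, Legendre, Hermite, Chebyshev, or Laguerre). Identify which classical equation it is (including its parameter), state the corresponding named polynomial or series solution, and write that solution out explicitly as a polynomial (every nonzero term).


All three coefficients share the factor 4; dividing through by 4 gives  (1 - x^2) y'' - 2x y' + 42 y = 0.
This matches the Legendre equation (1 - x^2) y'' - 2x y' + n(n+1) y = 0 (note the -2x y' term) with n(n+1) = 42, so n = 6; the polynomial solution is P_6(x).
With y = sum_k a_k x^k, matching x^k gives (k+2)(k+1) a_{k+2} = [k(k+1) - n(n+1)] a_k = (k - 6)(k + 7) a_k. The right side vanishes at k = 6, so the series with the parity of 6 terminates at degree 6.
Standard normalization (P_n(1) = 1): leading coefficient (2n)!/(2^n (n!)^2) = 479001600/(64*518400) = 231/16, so a_6 = 231/16. Work downward with a_k = (k+1)(k+2) a_{k+2} / ((k - 6)(k + 7)):
  a_4 = (5)(6)(231/16) / ((4 - 6)(4 + 7)) = (3465/8)/(-22) = -315/16
  a_2 = (3)(4)(-315/16) / ((2 - 6)(2 + 7)) = (-945/4)/(-36) = 105/16
  a_0 = (1)(2)(105/16) / ((0 - 6)(0 + 7)) = (105/8)/(-42) = -5/16
Hence P_6(x) = 231 x^6/16 - 315 x^4/16 + 105 x^2/16 - 5/16.

P_6(x); series = 231 x^6/16 - 315 x^4/16 + 105 x^2/16 - 5/16


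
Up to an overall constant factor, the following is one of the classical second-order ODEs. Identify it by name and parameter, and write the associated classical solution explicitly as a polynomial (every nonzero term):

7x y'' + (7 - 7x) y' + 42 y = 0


All three coefficients share the factor 7; dividing through by 7 gives  x y'' + (1 - x) y' + 6 y = 0.
This matches the Laguerre equation x y'' + (1 - x) y' + n y = 0 with n = 6; the polynomial solution is L_6(x).
With y = sum_k a_k x^k, matching x^k gives (k+1)k a_{k+1} + (k+1) a_{k+1} - k a_k + n a_k = 0, i.e. (k+1)^2 a_{k+1} = (k - n) a_k = (k - 6) a_k. The right side vanishes at k = 6, so the series terminates at degree 6.
Standard normalization L_n(0) = 1 gives a_0 = 1. Work upward with a_{k+1} = (k - 6) a_k / (k+1)^2:
  a_1 = (0 - 6)(1) / 1^2 = -6/1 = -6
  a_2 = (1 - 6)(-6) / 2^2 = 30/4 = 15/2
  a_3 = (2 - 6)(15/2) / 3^2 = -30/9 = -10/3
  a_4 = (3 - 6)(-10/3) / 4^2 = 10/16 = 5/8
  a_5 = (4 - 6)(5/8) / 5^2 = (-5/4)/25 = -1/20
  a_6 = (5 - 6)(-1/20) / 6^2 = (1/20)/36 = 1/720
Hence L_6(x) = x^6/720 - x^5/20 + 5 x^4/8 - 10 x^3/3 + 15 x^2/2 - 6 x + 1.

L_6(x); series = x^6/720 - x^5/20 + 5 x^4/8 - 10 x^3/3 + 15 x^2/2 - 6 x + 1


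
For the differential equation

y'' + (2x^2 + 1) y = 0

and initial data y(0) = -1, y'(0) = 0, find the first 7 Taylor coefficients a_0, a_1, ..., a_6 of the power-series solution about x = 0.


Ansatz: y(x) = sum_{n>=0} a_n x^n, so y'(x) = sum_{n>=1} n a_n x^(n-1) and y''(x) = sum_{n>=2} n(n-1) a_n x^(n-2).
Substitute into P(x) y'' + Q(x) y' + R(x) y = 0 with P(x) = 1, Q(x) = 0, R(x) = 2x^2 + 1, and match powers of x.
Initial conditions: a_0 = -1, a_1 = 0.
Setting the coefficient of each power of x to zero and solving order by order (substituting the coefficients already found):
  x^0: 2 a_2 + a_0 = 0  ->  2 a_2 = -a_0 = 1  ->  a_2 = 1/2
  x^1: 6 a_3 + a_1 = 0  ->  6 a_3 = -a_1 = 0  ->  a_3 = 0
  x^2: 12 a_4 + a_2 + 2 a_0 = 0  ->  12 a_4 = -a_2 - 2 a_0 = 3/2  ->  a_4 = 1/8
  x^3: 20 a_5 + a_3 + 2 a_1 = 0  ->  20 a_5 = -a_3 - 2 a_1 = 0  ->  a_5 = 0
  x^4: 30 a_6 + a_4 + 2 a_2 = 0  ->  30 a_6 = -a_4 - 2 a_2 = -9/8  ->  a_6 = -3/80
Truncated series: y(x) = -1 + (1/2) x^2 + (1/8) x^4 - (3/80) x^6 + O(x^7).

a_0 = -1; a_1 = 0; a_2 = 1/2; a_3 = 0; a_4 = 1/8; a_5 = 0; a_6 = -3/80


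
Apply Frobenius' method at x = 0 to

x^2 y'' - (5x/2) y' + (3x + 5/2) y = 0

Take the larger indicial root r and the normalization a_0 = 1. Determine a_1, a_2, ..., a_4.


Write in Frobenius form y'' + (p(x)/x) y' + (q(x)/x^2) y = 0:
  p(x) = -5/2,  q(x) = 3x + 5/2.
Indicial equation: r(r-1) + (-5/2) r + (5/2) = 0 -> roots r_1 = 5/2, r_2 = 1.
Take r = r_1 = 5/2. Let y(x) = x^r sum_{n>=0} a_n x^n with a_0 = 1.
Substitute y = x^r sum a_n x^n and match x^{r+n}. The recurrence is
  D(n) a_n + 3 a_{n-1} = 0,  where D(n) = (r+n)(r+n-1) + (-5/2)(r+n) + (5/2).
  a_n = -3 / D(n) * a_{n-1}.
Since the indicial polynomial factors as (r - r_1)(r - r_2), D(n) = (r_1 + n - r_1)(r_1 + n - r_2) = n(n + 3/2).
Evaluating step by step (a_0 = 1):
  n = 1: D(1) = 1(1 + 3/2) = 5/2; numerator = -3(1) = -3; a_1 = (-3)/(5/2) = -6/5
  n = 2: D(2) = 2(2 + 3/2) = 7; numerator = -3(-6/5) = 18/5; a_2 = (18/5)/(7) = 18/35
  n = 3: D(3) = 3(3 + 3/2) = 27/2; numerator = -3(18/35) = -54/35; a_3 = (-54/35)/(27/2) = -4/35
  n = 4: D(4) = 4(4 + 3/2) = 22; numerator = -3(-4/35) = 12/35; a_4 = (12/35)/(22) = 6/385

r = 5/2; a_0 = 1; a_1 = -6/5; a_2 = 18/35; a_3 = -4/35; a_4 = 6/385


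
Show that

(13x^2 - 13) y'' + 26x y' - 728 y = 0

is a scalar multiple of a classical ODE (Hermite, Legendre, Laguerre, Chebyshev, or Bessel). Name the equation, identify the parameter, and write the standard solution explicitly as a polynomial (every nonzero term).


All three coefficients share the factor -13; dividing through by -13 gives  (1 - x^2) y'' - 2x y' + 56 y = 0.
This matches the Legendre equation (1 - x^2) y'' - 2x y' + n(n+1) y = 0 (note the -2x y' term) with n(n+1) = 56, so n = 7; the polynomial solution is P_7(x).
With y = sum_k a_k x^k, matching x^k gives (k+2)(k+1) a_{k+2} = [k(k+1) - n(n+1)] a_k = (k - 7)(k + 8) a_k. The right side vanishes at k = 7, so the series with the parity of 7 terminates at degree 7.
Standard normalization (P_n(1) = 1): leading coefficient (2n)!/(2^n (n!)^2) = 87178291200/(128*25401600) = 429/16, so a_7 = 429/16. Work downward with a_k = (k+1)(k+2) a_{k+2} / ((k - 7)(k + 8)):
  a_5 = (6)(7)(429/16) / ((5 - 7)(5 + 8)) = (9009/8)/(-26) = -693/16
  a_3 = (4)(5)(-693/16) / ((3 - 7)(3 + 8)) = (-3465/4)/(-44) = 315/16
  a_1 = (2)(3)(315/16) / ((1 - 7)(1 + 8)) = (945/8)/(-54) = -35/16
Hence P_7(x) = 429 x^7/16 - 693 x^5/16 + 315 x^3/16 - 35 x/16.

P_7(x); series = 429 x^7/16 - 693 x^5/16 + 315 x^3/16 - 35 x/16


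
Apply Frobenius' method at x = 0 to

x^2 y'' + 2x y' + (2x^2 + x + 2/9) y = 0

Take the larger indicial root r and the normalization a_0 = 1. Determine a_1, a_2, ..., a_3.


Write in Frobenius form y'' + (p(x)/x) y' + (q(x)/x^2) y = 0:
  p(x) = 2,  q(x) = 2x^2 + x + 2/9.
Indicial equation: r(r-1) + (2) r + (2/9) = 0 -> roots r_1 = -1/3, r_2 = -2/3.
Take r = r_1 = -1/3. Let y(x) = x^r sum_{n>=0} a_n x^n with a_0 = 1.
Substitute y = x^r sum a_n x^n and match x^{r+n}. The recurrence is
  D(n) a_n + 1 a_{n-1} + 2 a_{n-2} = 0,  where D(n) = (r+n)(r+n-1) + (2)(r+n) + (2/9).
  a_n = [-1 a_{n-1} - 2 a_{n-2}] / D(n).
Since the indicial polynomial factors as (r - r_1)(r - r_2), D(n) = (r_1 + n - r_1)(r_1 + n - r_2) = n(n + 1/3).
Evaluating step by step (a_0 = 1):
  n = 1: D(1) = 1(1 + 1/3) = 4/3; numerator = -1(1) = -1; a_1 = (-1)/(4/3) = -3/4
  n = 2: D(2) = 2(2 + 1/3) = 14/3; numerator = -1(-3/4) - 2(1) = -5/4; a_2 = (-5/4)/(14/3) = -15/56
  n = 3: D(3) = 3(3 + 1/3) = 10; numerator = -1(-15/56) - 2(-3/4) = 99/56; a_3 = (99/56)/(10) = 99/560

r = -1/3; a_0 = 1; a_1 = -3/4; a_2 = -15/56; a_3 = 99/560


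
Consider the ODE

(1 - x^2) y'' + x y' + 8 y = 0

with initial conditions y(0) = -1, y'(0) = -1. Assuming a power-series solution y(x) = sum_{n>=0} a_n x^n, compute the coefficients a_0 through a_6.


Ansatz: y(x) = sum_{n>=0} a_n x^n, so y'(x) = sum_{n>=1} n a_n x^(n-1) and y''(x) = sum_{n>=2} n(n-1) a_n x^(n-2).
Substitute into P(x) y'' + Q(x) y' + R(x) y = 0 with P(x) = 1 - x^2, Q(x) = x, R(x) = 8, and match powers of x.
Initial conditions: a_0 = -1, a_1 = -1.
Setting the coefficient of each power of x to zero and solving order by order (substituting the coefficients already found):
  x^0: 2 a_2 + 8 a_0 = 0  ->  2 a_2 = -8 a_0 = 8  ->  a_2 = 4
  x^1: 6 a_3 + 9 a_1 = 0  ->  6 a_3 = -9 a_1 = 9  ->  a_3 = 3/2
  x^2: 12 a_4 + 8 a_2 = 0  ->  12 a_4 = -8 a_2 = -32  ->  a_4 = -8/3
  x^3: 20 a_5 + 5 a_3 = 0  ->  20 a_5 = -5 a_3 = -15/2  ->  a_5 = -3/8
  x^4: 30 a_6 = 0  ->  a_6 = 0
Truncated series: y(x) = -1 - x + 4 x^2 + (3/2) x^3 - (8/3) x^4 - (3/8) x^5 + O(x^7).

a_0 = -1; a_1 = -1; a_2 = 4; a_3 = 3/2; a_4 = -8/3; a_5 = -3/8; a_6 = 0


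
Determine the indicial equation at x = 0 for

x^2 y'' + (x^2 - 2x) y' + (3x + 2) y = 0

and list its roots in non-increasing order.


Divide by x^2 to reach normal form y'' + P_1(x) y' + P_2(x) y = 0 with P_1(x) = 1 - 2/x and P_2(x) = 3/x + 2/x^2.
x = 0 is a singular point because the y'-coefficient 1 - 2/x has a pole at x = 0 and the y-coefficient 3/x + 2/x^2 has a pole at x = 0.
It is a regular singular point because x P_1(x) = p(x) = x - 2 and x^2 P_2(x) = q(x) = 3x + 2 are polynomials, hence analytic at x = 0.
p(0) = -2,  q(0) = 2.
Indicial equation: r(r-1) + p(0) r + q(0) = 0, i.e. r^2 + (p(0) - 1) r + q(0) = 0, i.e. r^2 - 3 r + 2 = 0.
Discriminant: (-3)^2 - 4(2) = 1, so r = (3 ± 1)/2.
Solving: r_1 = 2, r_2 = 1.

indicial: r^2 - 3 r + 2 = 0; roots r_1 = 2, r_2 = 1


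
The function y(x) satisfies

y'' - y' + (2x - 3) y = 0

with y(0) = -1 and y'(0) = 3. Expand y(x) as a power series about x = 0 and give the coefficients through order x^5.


Ansatz: y(x) = sum_{n>=0} a_n x^n, so y'(x) = sum_{n>=1} n a_n x^(n-1) and y''(x) = sum_{n>=2} n(n-1) a_n x^(n-2).
Substitute into P(x) y'' + Q(x) y' + R(x) y = 0 with P(x) = 1, Q(x) = -1, R(x) = 2x - 3, and match powers of x.
Initial conditions: a_0 = -1, a_1 = 3.
Setting the coefficient of each power of x to zero and solving order by order (substituting the coefficients already found):
  x^0: 2 a_2 - a_1 - 3 a_0 = 0  ->  2 a_2 = a_1 + 3 a_0 = 0  ->  a_2 = 0
  x^1: 6 a_3 - 2 a_2 - 3 a_1 + 2 a_0 = 0  ->  6 a_3 = 2 a_2 + 3 a_1 - 2 a_0 = 11  ->  a_3 = 11/6
  x^2: 12 a_4 - 3 a_3 - 3 a_2 + 2 a_1 = 0  ->  12 a_4 = 3 a_3 + 3 a_2 - 2 a_1 = -1/2  ->  a_4 = -1/24
  x^3: 20 a_5 - 4 a_4 - 3 a_3 + 2 a_2 = 0  ->  20 a_5 = 4 a_4 + 3 a_3 - 2 a_2 = 16/3  ->  a_5 = 4/15
Truncated series: y(x) = -1 + 3 x + (11/6) x^3 - (1/24) x^4 + (4/15) x^5 + O(x^6).

a_0 = -1; a_1 = 3; a_2 = 0; a_3 = 11/6; a_4 = -1/24; a_5 = 4/15


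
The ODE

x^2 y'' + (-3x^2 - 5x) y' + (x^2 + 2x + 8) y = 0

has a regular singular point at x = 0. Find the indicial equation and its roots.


Divide by x^2 to reach normal form y'' + P_1(x) y' + P_2(x) y = 0 with P_1(x) = -3 - 5/x and P_2(x) = 1 + 2/x + 8/x^2.
x = 0 is a singular point because the y'-coefficient -3 - 5/x has a pole at x = 0 and the y-coefficient 1 + 2/x + 8/x^2 has a pole at x = 0.
It is a regular singular point because x P_1(x) = p(x) = -3x - 5 and x^2 P_2(x) = q(x) = x^2 + 2x + 8 are polynomials, hence analytic at x = 0.
p(0) = -5,  q(0) = 8.
Indicial equation: r(r-1) + p(0) r + q(0) = 0, i.e. r^2 + (p(0) - 1) r + q(0) = 0, i.e. r^2 - 6 r + 8 = 0.
Discriminant: (-6)^2 - 4(8) = 4, so r = (6 ± 2)/2.
Solving: r_1 = 4, r_2 = 2.

indicial: r^2 - 6 r + 8 = 0; roots r_1 = 4, r_2 = 2


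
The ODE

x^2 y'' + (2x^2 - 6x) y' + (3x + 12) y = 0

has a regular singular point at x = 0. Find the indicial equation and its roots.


Divide by x^2 to reach normal form y'' + P_1(x) y' + P_2(x) y = 0 with P_1(x) = 2 - 6/x and P_2(x) = 3/x + 12/x^2.
x = 0 is a singular point because the y'-coefficient 2 - 6/x has a pole at x = 0 and the y-coefficient 3/x + 12/x^2 has a pole at x = 0.
It is a regular singular point because x P_1(x) = p(x) = 2x - 6 and x^2 P_2(x) = q(x) = 3x + 12 are polynomials, hence analytic at x = 0.
p(0) = -6,  q(0) = 12.
Indicial equation: r(r-1) + p(0) r + q(0) = 0, i.e. r^2 + (p(0) - 1) r + q(0) = 0, i.e. r^2 - 7 r + 12 = 0.
Discriminant: (-7)^2 - 4(12) = 1, so r = (7 ± 1)/2.
Solving: r_1 = 4, r_2 = 3.

indicial: r^2 - 7 r + 12 = 0; roots r_1 = 4, r_2 = 3


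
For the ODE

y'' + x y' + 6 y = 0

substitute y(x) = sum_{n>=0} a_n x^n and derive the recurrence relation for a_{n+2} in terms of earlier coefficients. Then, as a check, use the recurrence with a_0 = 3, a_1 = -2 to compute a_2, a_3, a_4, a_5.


Substitute y = sum_n a_n x^n.
y''(x) has coefficient (n+2)(n+1) a_{n+2} at x^n;
x y'(x) has coefficient n a_n at x^n (shift);
6 y(x) has coefficient 6 a_n at x^n.
Matching x^n: (n+2)(n+1) a_{n+2} + (n + 6) a_n = 0.
Thus a_{n+2} = (-n - 6) / ((n+1)(n+2)) * a_n.

Check with a_0 = 3, a_1 = -2 (apply the recurrence for n = 0, 1, 2, 3): a_0 = 3, a_1 = -2, a_2 = -9, a_3 = 7/3, a_4 = 6, a_5 = -21/20.

a_(n+2) = (-n - 6) / ((n+1)(n+2)) * a_n; check: a_0 = 3, a_1 = -2, a_2 = -9, a_3 = 7/3, a_4 = 6, a_5 = -21/20


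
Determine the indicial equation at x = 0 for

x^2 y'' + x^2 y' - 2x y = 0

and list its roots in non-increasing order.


Divide by x^2 to reach normal form y'' + P_1(x) y' + P_2(x) y = 0 with P_1(x) = 1 and P_2(x) = -2/x.
x = 0 is a singular point because the y-coefficient -2/x has a pole at x = 0.
It is a regular singular point because x P_1(x) = p(x) = x and x^2 P_2(x) = q(x) = -2x are polynomials, hence analytic at x = 0.
p(0) = 0,  q(0) = 0.
Indicial equation: r(r-1) + p(0) r + q(0) = 0, i.e. r^2 + (p(0) - 1) r + q(0) = 0, i.e. r^2 - 1 r = 0.
Discriminant: (-1)^2 - 4(0) = 1, so r = (1 ± 1)/2.
Solving: r_1 = 1, r_2 = 0.

indicial: r^2 - 1 r = 0; roots r_1 = 1, r_2 = 0
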